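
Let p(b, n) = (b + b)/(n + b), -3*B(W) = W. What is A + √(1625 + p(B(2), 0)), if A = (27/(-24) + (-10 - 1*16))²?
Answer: 47089/64 + √1627 ≈ 776.10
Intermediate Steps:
B(W) = -W/3
p(b, n) = 2*b/(b + n) (p(b, n) = (2*b)/(b + n) = 2*b/(b + n))
A = 47089/64 (A = (27*(-1/24) + (-10 - 16))² = (-9/8 - 26)² = (-217/8)² = 47089/64 ≈ 735.77)
A + √(1625 + p(B(2), 0)) = 47089/64 + √(1625 + 2*(-⅓*2)/(-⅓*2 + 0)) = 47089/64 + √(1625 + 2*(-⅔)/(-⅔ + 0)) = 47089/64 + √(1625 + 2*(-⅔)/(-⅔)) = 47089/64 + √(1625 + 2*(-⅔)*(-3/2)) = 47089/64 + √(1625 + 2) = 47089/64 + √1627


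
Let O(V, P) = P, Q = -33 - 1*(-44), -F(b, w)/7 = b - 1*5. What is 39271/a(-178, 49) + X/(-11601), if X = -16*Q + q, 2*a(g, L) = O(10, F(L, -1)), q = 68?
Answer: -50618471/198506 ≈ -255.00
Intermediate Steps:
F(b, w) = 35 - 7*b (F(b, w) = -7*(b - 1*5) = -7*(b - 5) = -7*(-5 + b) = 35 - 7*b)
Q = 11 (Q = -33 + 44 = 11)
a(g, L) = 35/2 - 7*L/2 (a(g, L) = (35 - 7*L)/2 = 35/2 - 7*L/2)
X = -108 (X = -16*11 + 68 = -176 + 68 = -108)
39271/a(-178, 49) + X/(-11601) = 39271/(35/2 - 7/2*49) - 108/(-11601) = 39271/(35/2 - 343/2) - 108*(-1/11601) = 39271/(-154) + 12/1289 = 39271*(-1/154) + 12/1289 = -39271/154 + 12/1289 = -50618471/198506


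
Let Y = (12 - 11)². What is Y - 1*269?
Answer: -268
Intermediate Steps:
Y = 1 (Y = 1² = 1)
Y - 1*269 = 1 - 1*269 = 1 - 269 = -268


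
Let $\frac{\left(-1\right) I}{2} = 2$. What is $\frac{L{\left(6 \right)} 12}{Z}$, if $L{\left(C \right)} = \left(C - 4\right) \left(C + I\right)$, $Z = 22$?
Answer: $\frac{24}{11} \approx 2.1818$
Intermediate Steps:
$I = -4$ ($I = \left(-2\right) 2 = -4$)
$L{\left(C \right)} = \left(-4 + C\right)^{2}$ ($L{\left(C \right)} = \left(C - 4\right) \left(C - 4\right) = \left(-4 + C\right) \left(-4 + C\right) = \left(-4 + C\right)^{2}$)
$\frac{L{\left(6 \right)} 12}{Z} = \frac{\left(16 + 6^{2} - 48\right) 12}{22} = \left(16 + 36 - 48\right) 12 \cdot \frac{1}{22} = 4 \cdot 12 \cdot \frac{1}{22} = 48 \cdot \frac{1}{22} = \frac{24}{11}$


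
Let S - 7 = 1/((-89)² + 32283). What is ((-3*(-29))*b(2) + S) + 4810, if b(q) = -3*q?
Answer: 172676181/40204 ≈ 4295.0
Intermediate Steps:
S = 281429/40204 (S = 7 + 1/((-89)² + 32283) = 7 + 1/(7921 + 32283) = 7 + 1/40204 = 281429/40204 ≈ 7.0000)
((-3*(-29))*b(2) + S) + 4810 = ((-3*(-29))*(-3*2) + 281429/40204) + 4810 = (87*(-6) + 281429/40204) + 4810 = (-522 + 281429/40204) + 4810 = -20705059/40204 + 4810 = 172676181/40204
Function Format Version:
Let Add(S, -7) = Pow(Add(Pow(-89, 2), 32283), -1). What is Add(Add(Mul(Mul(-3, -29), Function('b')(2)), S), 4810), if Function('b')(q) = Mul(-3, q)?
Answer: Rational(172676181, 40204) ≈ 4295.0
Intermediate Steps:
S = Rational(281429, 40204) (S = Add(7, Pow(Add(Pow(-89, 2), 32283), -1)) = Add(7, Pow(Add(7921, 32283), -1)) = Add(7, Pow(40204, -1)) = Add(7, Rational(1, 40204)) = Rational(281429, 40204) ≈ 7.0000)
Add(Add(Mul(Mul(-3, -29), Function('b')(2)), S), 4810) = Add(Add(Mul(Mul(-3, -29), Mul(-3, 2)), Rational(281429, 40204)), 4810) = Add(Add(Mul(87, -6), Rational(281429, 40204)), 4810) = Add(Add(-522, Rational(281429, 40204)), 4810) = Add(Rational(-20705059, 40204), 4810) = Rational(172676181, 40204)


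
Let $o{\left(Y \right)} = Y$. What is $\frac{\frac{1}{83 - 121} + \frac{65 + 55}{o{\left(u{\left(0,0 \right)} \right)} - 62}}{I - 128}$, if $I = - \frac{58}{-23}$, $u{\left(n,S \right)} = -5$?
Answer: $\frac{106421}{7347756} \approx 0.014483$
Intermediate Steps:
$I = \frac{58}{23}$ ($I = \left(-58\right) \left(- \frac{1}{23}\right) = \frac{58}{23} \approx 2.5217$)
$\frac{\frac{1}{83 - 121} + \frac{65 + 55}{o{\left(u{\left(0,0 \right)} \right)} - 62}}{I - 128} = \frac{\frac{1}{83 - 121} + \frac{65 + 55}{-5 - 62}}{\frac{58}{23} - 128} = \frac{\frac{1}{-38} + \frac{120}{-67}}{- \frac{2886}{23}} = - \frac{23 \left(- \frac{1}{38} + 120 \left(- \frac{1}{67}\right)\right)}{2886} = - \frac{23 \left(- \frac{1}{38} - \frac{120}{67}\right)}{2886} = \left(- \frac{23}{2886}\right) \left(- \frac{4627}{2546}\right) = \frac{106421}{7347756}$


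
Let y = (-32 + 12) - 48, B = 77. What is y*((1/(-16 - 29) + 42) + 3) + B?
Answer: -134167/45 ≈ -2981.5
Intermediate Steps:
y = -68 (y = -20 - 48 = -68)
y*((1/(-16 - 29) + 42) + 3) + B = -68*((1/(-16 - 29) + 42) + 3) + 77 = -68*((1/(-45) + 42) + 3) + 77 = -68*((-1/45 + 42) + 3) + 77 = -68*(1889/45 + 3) + 77 = -68*2024/45 + 77 = -137632/45 + 77 = -134167/45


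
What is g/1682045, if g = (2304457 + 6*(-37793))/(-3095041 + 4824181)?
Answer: 2077699/2908491291300 ≈ 7.1436e-7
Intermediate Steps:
g = 2077699/1729140 (g = (2304457 - 226758)/1729140 = 2077699*(1/1729140) = 2077699/1729140 ≈ 1.2016)
g/1682045 = (2077699/1729140)/1682045 = (2077699/1729140)*(1/1682045) = 2077699/2908491291300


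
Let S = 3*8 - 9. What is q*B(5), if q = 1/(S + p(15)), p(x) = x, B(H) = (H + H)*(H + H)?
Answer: 10/3 ≈ 3.3333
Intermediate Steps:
S = 15 (S = 24 - 9 = 15)
B(H) = 4*H**2 (B(H) = (2*H)*(2*H) = 4*H**2)
q = 1/30 (q = 1/(15 + 15) = 1/30 ≈ 0.033333)
q*B(5) = (4*5**2)/30 = (4*25)/30 = (1/30)*100 = 10/3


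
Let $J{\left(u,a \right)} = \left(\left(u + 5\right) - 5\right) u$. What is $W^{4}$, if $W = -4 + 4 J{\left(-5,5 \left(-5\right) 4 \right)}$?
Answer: $84934656$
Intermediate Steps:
$J{\left(u,a \right)} = u^{2}$ ($J{\left(u,a \right)} = \left(\left(5 + u\right) - 5\right) u = u u = u^{2}$)
$W = 96$ ($W = -4 + 4 \left(-5\right)^{2} = -4 + 4 \cdot 25 = -4 + 100 = 96$)
$W^{4} = 96^{4} = 84934656$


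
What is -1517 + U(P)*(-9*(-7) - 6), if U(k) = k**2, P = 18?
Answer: 16951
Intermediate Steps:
-1517 + U(P)*(-9*(-7) - 6) = -1517 + 18**2*(-9*(-7) - 6) = -1517 + 324*(63 - 6) = -1517 + 324*57 = -1517 + 18468 = 16951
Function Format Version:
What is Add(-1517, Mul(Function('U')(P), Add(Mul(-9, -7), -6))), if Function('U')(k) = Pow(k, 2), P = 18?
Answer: 16951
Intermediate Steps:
Add(-1517, Mul(Function('U')(P), Add(Mul(-9, -7), -6))) = Add(-1517, Mul(Pow(18, 2), Add(Mul(-9, -7), -6))) = Add(-1517, Mul(324, Add(63, -6))) = Add(-1517, Mul(324, 57)) = Add(-1517, 18468) = 16951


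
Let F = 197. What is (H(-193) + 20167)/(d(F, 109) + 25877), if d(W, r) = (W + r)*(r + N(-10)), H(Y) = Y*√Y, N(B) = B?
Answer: 20167/56171 - 193*I*√193/56171 ≈ 0.35903 - 0.047734*I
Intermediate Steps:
H(Y) = Y^(3/2)
d(W, r) = (-10 + r)*(W + r) (d(W, r) = (W + r)*(r - 10) = (W + r)*(-10 + r) = (-10 + r)*(W + r))
(H(-193) + 20167)/(d(F, 109) + 25877) = ((-193)^(3/2) + 20167)/((109² - 10*197 - 10*109 + 197*109) + 25877) = (-193*I*√193 + 20167)/((11881 - 1970 - 1090 + 21473) + 25877) = (20167 - 193*I*√193)/(30294 + 25877) = (20167 - 193*I*√193)/56171 = (20167 - 193*I*√193)*(1/56171) = 20167/56171 - 193*I*√193/56171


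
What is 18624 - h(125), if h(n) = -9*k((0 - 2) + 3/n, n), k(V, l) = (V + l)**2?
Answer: 2419345956/15625 ≈ 1.5484e+5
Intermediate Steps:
h(n) = -9*(-2 + n + 3/n)**2 (h(n) = -9*(((0 - 2) + 3/n) + n)**2 = -9*((-2 + 3/n) + n)**2 = -9*(-2 + n + 3/n)**2)
18624 - h(125) = 18624 - (-9)*(3 + 125*(-2 + 125))**2/125**2 = 18624 - (-9)*(3 + 125*123)**2/15625 = 18624 - (-9)*(3 + 15375)**2/15625 = 18624 - (-9)*15378**2/15625 = 18624 - (-9)*236482884/15625 = 18624 - 1*(-2128345956/15625) = 18624 + 2128345956/15625 = 2419345956/15625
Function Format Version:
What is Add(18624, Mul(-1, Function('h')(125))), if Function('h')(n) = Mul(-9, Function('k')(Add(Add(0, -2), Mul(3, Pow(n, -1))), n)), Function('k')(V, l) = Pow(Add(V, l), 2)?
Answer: Rational(2419345956, 15625) ≈ 1.5484e+5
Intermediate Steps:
Function('h')(n) = Mul(-9, Pow(Add(-2, n, Mul(3, Pow(n, -1))), 2)) (Function('h')(n) = Mul(-9, Pow(Add(Add(Add(0, -2), Mul(3, Pow(n, -1))), n), 2)) = Mul(-9, Pow(Add(Add(-2, Mul(3, Pow(n, -1))), n), 2)) = Mul(-9, Pow(Add(-2, n, Mul(3, Pow(n, -1))), 2)))
Add(18624, Mul(-1, Function('h')(125))) = Add(18624, Mul(-1, Mul(-9, Pow(125, -2), Pow(Add(3, Mul(125, Add(-2, 125))), 2)))) = Add(18624, Mul(-1, Mul(-9, Rational(1, 15625), Pow(Add(3, Mul(125, 123)), 2)))) = Add(18624, Mul(-1, Mul(-9, Rational(1, 15625), Pow(Add(3, 15375), 2)))) = Add(18624, Mul(-1, Mul(-9, Rational(1, 15625), Pow(15378, 2)))) = Add(18624, Mul(-1, Mul(-9, Rational(1, 15625), 236482884))) = Add(18624, Mul(-1, Rational(-2128345956, 15625))) = Add(18624, Rational(2128345956, 15625)) = Rational(2419345956, 15625)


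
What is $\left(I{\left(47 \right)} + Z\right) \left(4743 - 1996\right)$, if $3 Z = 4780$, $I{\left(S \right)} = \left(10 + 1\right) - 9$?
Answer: $\frac{13147142}{3} \approx 4.3824 \cdot 10^{6}$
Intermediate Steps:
$I{\left(S \right)} = 2$ ($I{\left(S \right)} = 11 - 9 = 2$)
$Z = \frac{4780}{3}$ ($Z = \frac{1}{3} \cdot 4780 = \frac{4780}{3} \approx 1593.3$)
$\left(I{\left(47 \right)} + Z\right) \left(4743 - 1996\right) = \left(2 + \frac{4780}{3}\right) \left(4743 - 1996\right) = \frac{4786}{3} \cdot 2747 = \frac{13147142}{3}$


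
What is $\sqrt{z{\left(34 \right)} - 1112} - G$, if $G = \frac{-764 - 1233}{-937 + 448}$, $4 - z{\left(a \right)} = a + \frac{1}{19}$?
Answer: $- \frac{1997}{489} + \frac{3 i \sqrt{45809}}{19} \approx -4.0838 + 33.794 i$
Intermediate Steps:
$z{\left(a \right)} = \frac{75}{19} - a$ ($z{\left(a \right)} = 4 - \left(a + \frac{1}{19}\right) = 4 - \left(\frac{1}{19} + a\right) = \frac{75}{19} - a$)
$G = \frac{1997}{489}$ ($G = - \frac{1997}{-489} = \left(-1997\right) \left(- \frac{1}{489}\right) = \frac{1997}{489} \approx 4.0838$)
$\sqrt{z{\left(34 \right)} - 1112} - G = \sqrt{\left(\frac{75}{19} - 34\right) - 1112} - \frac{1997}{489} = \sqrt{- \frac{571}{19} - 1112} - \frac{1997}{489} = \sqrt{- \frac{21699}{19}} - \frac{1997}{489} = \frac{3 i \sqrt{45809}}{19} - \frac{1997}{489} = - \frac{1997}{489} + \frac{3 i \sqrt{45809}}{19}$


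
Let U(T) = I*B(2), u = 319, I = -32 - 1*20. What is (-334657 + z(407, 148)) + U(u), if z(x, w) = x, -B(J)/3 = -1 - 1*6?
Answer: -335342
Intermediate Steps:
B(J) = 21 (B(J) = -3*(-1 - 1*6) = -3*(-1 - 6) = -3*(-7) = 21)
I = -52 (I = -32 - 20 = -52)
U(T) = -1092 (U(T) = -52*21 = -1092)
(-334657 + z(407, 148)) + U(u) = (-334657 + 407) - 1092 = -334250 - 1092 = -335342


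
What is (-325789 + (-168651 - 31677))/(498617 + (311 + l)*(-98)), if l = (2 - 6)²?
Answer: -526117/466571 ≈ -1.1276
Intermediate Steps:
l = 16 (l = (-4)² = 16)
(-325789 + (-168651 - 31677))/(498617 + (311 + l)*(-98)) = (-325789 + (-168651 - 31677))/(498617 + (311 + 16)*(-98)) = (-325789 - 200328)/(498617 + 327*(-98)) = -526117/(498617 - 32046) = -526117/466571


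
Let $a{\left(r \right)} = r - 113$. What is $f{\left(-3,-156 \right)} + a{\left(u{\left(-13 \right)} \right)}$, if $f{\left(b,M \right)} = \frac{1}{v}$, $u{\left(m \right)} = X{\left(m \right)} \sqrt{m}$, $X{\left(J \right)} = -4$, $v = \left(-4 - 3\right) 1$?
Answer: $- \frac{792}{7} - 4 i \sqrt{13} \approx -113.14 - 14.422 i$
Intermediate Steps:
$v = -7$ ($v = \left(-7\right) 1 = -7$)
$u{\left(m \right)} = - 4 \sqrt{m}$
$f{\left(b,M \right)} = - \frac{1}{7}$ ($f{\left(b,M \right)} = \frac{1}{-7} = - \frac{1}{7}$)
$a{\left(r \right)} = -113 + r$
$f{\left(-3,-156 \right)} + a{\left(u{\left(-13 \right)} \right)} = - \frac{1}{7} - \left(113 + 4 \sqrt{-13}\right) = - \frac{1}{7} - \left(113 + 4 i \sqrt{13}\right) = - \frac{792}{7} - 4 i \sqrt{13}$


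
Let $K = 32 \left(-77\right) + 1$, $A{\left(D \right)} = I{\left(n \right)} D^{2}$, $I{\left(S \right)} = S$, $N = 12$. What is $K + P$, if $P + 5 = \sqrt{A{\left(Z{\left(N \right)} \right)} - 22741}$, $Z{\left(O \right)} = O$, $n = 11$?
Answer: $-2468 + i \sqrt{21157} \approx -2468.0 + 145.45 i$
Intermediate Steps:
$A{\left(D \right)} = 11 D^{2}$
$P = -5 + i \sqrt{21157}$ ($P = -5 + \sqrt{11 \cdot 12^{2} - 22741} = -5 + \sqrt{11 \cdot 144 - 22741} = -5 + \sqrt{1584 - 22741} = -5 + \sqrt{-21157} = -5 + i \sqrt{21157} \approx -5.0 + 145.45 i$)
$K = -2463$ ($K = -2464 + 1 = -2463$)
$K + P = -2463 - \left(5 - i \sqrt{21157}\right) = -2468 + i \sqrt{21157}$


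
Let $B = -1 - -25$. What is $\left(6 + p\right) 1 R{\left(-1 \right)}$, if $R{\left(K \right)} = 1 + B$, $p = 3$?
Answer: $225$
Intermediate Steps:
$B = 24$ ($B = -1 + 25 = 24$)
$R{\left(K \right)} = 25$ ($R{\left(K \right)} = 1 + 24 = 25$)
$\left(6 + p\right) 1 R{\left(-1 \right)} = \left(6 + 3\right) 1 \cdot 25 = 9 \cdot 1 \cdot 25 = 9 \cdot 25 = 225$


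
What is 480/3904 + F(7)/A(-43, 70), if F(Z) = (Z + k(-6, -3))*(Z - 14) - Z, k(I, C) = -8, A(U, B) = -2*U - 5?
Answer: 15/122 ≈ 0.12295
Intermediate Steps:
A(U, B) = -5 - 2*U
F(Z) = -Z + (-14 + Z)*(-8 + Z) (F(Z) = (Z - 8)*(Z - 14) - Z = (-8 + Z)*(-14 + Z) - Z = (-14 + Z)*(-8 + Z) - Z = -Z + (-14 + Z)*(-8 + Z))
480/3904 + F(7)/A(-43, 70) = 480/3904 + (112 + 7**2 - 23*7)/(-5 - 2*(-43)) = 480*(1/3904) + (112 + 49 - 161)/(-5 + 86) = 15/122 + 0/81 = 15/122 + 0*(1/81) = 15/122 + 0 = 15/122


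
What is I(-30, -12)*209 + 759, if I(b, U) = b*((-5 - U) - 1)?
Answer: -36861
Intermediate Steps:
I(b, U) = b*(-6 - U)
I(-30, -12)*209 + 759 = -1*(-30)*(6 - 12)*209 + 759 = -1*(-30)*(-6)*209 + 759 = -180*209 + 759 = -37620 + 759 = -36861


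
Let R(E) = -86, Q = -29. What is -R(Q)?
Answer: 86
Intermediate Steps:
-R(Q) = -1*(-86) = 86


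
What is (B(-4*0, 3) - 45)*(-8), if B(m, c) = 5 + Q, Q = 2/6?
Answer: 952/3 ≈ 317.33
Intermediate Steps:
Q = ⅓ (Q = 2*(⅙) = ⅓ ≈ 0.33333)
B(m, c) = 16/3 (B(m, c) = 5 + ⅓ = 16/3)
(B(-4*0, 3) - 45)*(-8) = (16/3 - 45)*(-8) = -119/3*(-8) = 952/3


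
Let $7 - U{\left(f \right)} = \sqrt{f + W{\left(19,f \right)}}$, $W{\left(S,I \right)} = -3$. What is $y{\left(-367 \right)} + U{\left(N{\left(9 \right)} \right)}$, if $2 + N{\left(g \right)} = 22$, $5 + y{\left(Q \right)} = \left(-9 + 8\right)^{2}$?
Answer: $3 - \sqrt{17} \approx -1.1231$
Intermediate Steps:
$y{\left(Q \right)} = -4$ ($y{\left(Q \right)} = -5 + \left(-9 + 8\right)^{2} = -5 + \left(-1\right)^{2} = -5 + 1 = -4$)
$N{\left(g \right)} = 20$ ($N{\left(g \right)} = -2 + 22 = 20$)
$U{\left(f \right)} = 7 - \sqrt{-3 + f}$ ($U{\left(f \right)} = 7 - \sqrt{f - 3} = 7 - \sqrt{-3 + f}$)
$y{\left(-367 \right)} + U{\left(N{\left(9 \right)} \right)} = -4 + \left(7 - \sqrt{-3 + 20}\right) = -4 + \left(7 - \sqrt{17}\right) = 3 - \sqrt{17}$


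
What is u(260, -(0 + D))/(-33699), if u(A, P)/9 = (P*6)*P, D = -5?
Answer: -450/11233 ≈ -0.040061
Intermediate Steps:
u(A, P) = 54*P² (u(A, P) = 9*((P*6)*P) = 9*((6*P)*P) = 9*(6*P²) = 54*P²)
u(260, -(0 + D))/(-33699) = (54*(-(0 - 5))²)/(-33699) = (54*(-1*(-5))²)*(-1/33699) = (54*5²)*(-1/33699) = (54*25)*(-1/33699) = 1350*(-1/33699) = -450/11233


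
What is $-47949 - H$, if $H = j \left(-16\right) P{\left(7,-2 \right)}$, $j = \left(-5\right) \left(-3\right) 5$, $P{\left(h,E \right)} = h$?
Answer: $-39549$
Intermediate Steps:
$j = 75$ ($j = 15 \cdot 5 = 75$)
$H = -8400$ ($H = 75 \left(-16\right) 7 = \left(-1200\right) 7 = -8400$)
$-47949 - H = -47949 - -8400 = -47949 + 8400 = -39549$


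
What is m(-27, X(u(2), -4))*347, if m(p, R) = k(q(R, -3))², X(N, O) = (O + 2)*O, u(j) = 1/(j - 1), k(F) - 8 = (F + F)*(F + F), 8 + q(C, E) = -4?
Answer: 118346432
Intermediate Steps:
q(C, E) = -12 (q(C, E) = -8 - 4 = -12)
k(F) = 8 + 4*F² (k(F) = 8 + (F + F)*(F + F) = 8 + (2*F)*(2*F) = 8 + 4*F²)
u(j) = 1/(-1 + j)
X(N, O) = O*(2 + O) (X(N, O) = (2 + O)*O = O*(2 + O))
m(p, R) = 341056 (m(p, R) = (8 + 4*(-12)²)² = (8 + 4*144)² = (8 + 576)² = 584² = 341056)
m(-27, X(u(2), -4))*347 = 341056*347 = 118346432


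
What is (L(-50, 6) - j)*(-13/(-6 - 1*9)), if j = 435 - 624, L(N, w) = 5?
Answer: 2522/15 ≈ 168.13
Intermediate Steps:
j = -189
(L(-50, 6) - j)*(-13/(-6 - 1*9)) = (5 - 1*(-189))*(-13/(-6 - 1*9)) = (5 + 189)*(-13/(-6 - 9)) = 194*(-13/(-15)) = 194*(-13*(-1/15)) = 194*(13/15) = 2522/15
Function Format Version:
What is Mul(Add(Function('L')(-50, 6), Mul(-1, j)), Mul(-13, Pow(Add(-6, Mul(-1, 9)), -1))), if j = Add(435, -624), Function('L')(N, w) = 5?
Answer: Rational(2522, 15) ≈ 168.13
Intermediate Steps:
j = -189
Mul(Add(Function('L')(-50, 6), Mul(-1, j)), Mul(-13, Pow(Add(-6, Mul(-1, 9)), -1))) = Mul(Add(5, Mul(-1, -189)), Mul(-13, Pow(Add(-6, Mul(-1, 9)), -1))) = Mul(Add(5, 189), Mul(-13, Pow(Add(-6, -9), -1))) = Mul(194, Mul(-13, Pow(-15, -1))) = Mul(194, Mul(-13, Rational(-1, 15))) = Mul(194, Rational(13, 15)) = Rational(2522, 15)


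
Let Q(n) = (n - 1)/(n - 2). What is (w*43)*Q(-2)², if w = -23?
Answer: -8901/16 ≈ -556.31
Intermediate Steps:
Q(n) = (-1 + n)/(-2 + n)
(w*43)*Q(-2)² = (-23*43)*((-1 - 2)/(-2 - 2))² = -989*(-3/(-4))² = -989*(-¼*(-3))² = -989*(¾)² = -989*9/16 = -8901/16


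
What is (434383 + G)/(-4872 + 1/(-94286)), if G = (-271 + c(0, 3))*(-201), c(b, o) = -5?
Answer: -46186845674/459361393 ≈ -100.55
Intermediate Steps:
G = 55476 (G = (-271 - 5)*(-201) = -276*(-201) = 55476)
(434383 + G)/(-4872 + 1/(-94286)) = (434383 + 55476)/(-4872 + 1/(-94286)) = 489859/(-4872 - 1/94286) = 489859/(-459361393/94286) = 489859*(-94286/459361393) = -46186845674/459361393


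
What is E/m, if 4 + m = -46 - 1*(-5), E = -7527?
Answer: 2509/15 ≈ 167.27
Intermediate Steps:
m = -45 (m = -4 + (-46 - 1*(-5)) = -4 + (-46 + 5) = -4 - 41 = -45)
E/m = -7527/(-45) = -7527*(-1/45) = 2509/15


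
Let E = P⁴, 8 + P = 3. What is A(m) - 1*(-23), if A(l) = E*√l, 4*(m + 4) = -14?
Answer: 23 + 625*I*√30/2 ≈ 23.0 + 1711.6*I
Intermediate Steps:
m = -15/2 (m = -4 + (¼)*(-14) = -4 - 7/2 = -15/2 ≈ -7.5000)
P = -5 (P = -8 + 3 = -5)
E = 625 (E = (-5)⁴ = 625)
A(l) = 625*√l
A(m) - 1*(-23) = 625*√(-15/2) - 1*(-23) = 625*(I*√30/2) + 23 = 625*I*√30/2 + 23 = 23 + 625*I*√30/2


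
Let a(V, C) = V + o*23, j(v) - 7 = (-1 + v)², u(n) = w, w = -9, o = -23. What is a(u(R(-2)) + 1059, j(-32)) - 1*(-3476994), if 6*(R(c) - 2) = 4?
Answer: 3477515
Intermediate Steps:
R(c) = 8/3 (R(c) = 2 + (⅙)*4 = 2 + ⅔ = 8/3)
u(n) = -9
j(v) = 7 + (-1 + v)²
a(V, C) = -529 + V (a(V, C) = V - 23*23 = V - 529 = -529 + V)
a(u(R(-2)) + 1059, j(-32)) - 1*(-3476994) = (-529 + (-9 + 1059)) - 1*(-3476994) = (-529 + 1050) + 3476994 = 521 + 3476994 = 3477515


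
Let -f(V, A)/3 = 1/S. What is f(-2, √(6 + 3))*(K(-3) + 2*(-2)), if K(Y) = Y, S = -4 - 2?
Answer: -7/2 ≈ -3.5000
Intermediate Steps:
S = -6
f(V, A) = ½ (f(V, A) = -3/(-6) = -3*(-⅙) = ½)
f(-2, √(6 + 3))*(K(-3) + 2*(-2)) = (-3 + 2*(-2))/2 = (-3 - 4)/2 = (½)*(-7) = -7/2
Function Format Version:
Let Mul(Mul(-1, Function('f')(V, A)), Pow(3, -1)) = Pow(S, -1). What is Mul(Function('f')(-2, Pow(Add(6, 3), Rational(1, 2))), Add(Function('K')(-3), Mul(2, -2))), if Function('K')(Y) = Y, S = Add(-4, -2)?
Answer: Rational(-7, 2) ≈ -3.5000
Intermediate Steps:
S = -6
Function('f')(V, A) = Rational(1, 2) (Function('f')(V, A) = Mul(-3, Pow(-6, -1)) = Mul(-3, Rational(-1, 6)) = Rational(1, 2))
Mul(Function('f')(-2, Pow(Add(6, 3), Rational(1, 2))), Add(Function('K')(-3), Mul(2, -2))) = Mul(Rational(1, 2), Add(-3, Mul(2, -2))) = Mul(Rational(1, 2), Add(-3, -4)) = Mul(Rational(1, 2), -7) = Rational(-7, 2)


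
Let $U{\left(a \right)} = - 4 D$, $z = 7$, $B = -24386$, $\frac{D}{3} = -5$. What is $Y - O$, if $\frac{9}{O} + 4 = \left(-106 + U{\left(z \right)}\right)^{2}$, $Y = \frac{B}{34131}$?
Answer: $- \frac{17270137}{24028224} \approx -0.71874$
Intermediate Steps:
$D = -15$ ($D = 3 \left(-5\right) = -15$)
$U{\left(a \right)} = 60$ ($U{\left(a \right)} = \left(-4\right) \left(-15\right) = 60$)
$Y = - \frac{24386}{34131} \approx -0.71448$
$O = \frac{3}{704}$ ($O = \frac{9}{-4 + \left(-106 + 60\right)^{2}} = \frac{9}{-4 + \left(-46\right)^{2}} = \frac{9}{-4 + 2116} = \frac{9}{2112} = 9 \cdot \frac{1}{2112} = \frac{3}{704} \approx 0.0042614$)
$Y - O = - \frac{24386}{34131} - \frac{3}{704} = - \frac{17270137}{24028224}$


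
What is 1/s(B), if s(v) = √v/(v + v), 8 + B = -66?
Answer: 2*I*√74 ≈ 17.205*I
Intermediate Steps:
B = -74 (B = -8 - 66 = -74)
s(v) = 1/(2*√v) (s(v) = √v/((2*v)) = (1/(2*v))*√v = 1/(2*√v))
1/s(B) = 1/(1/(2*√(-74))) = 1/((-I*√74/74)/2) = 1/(-I*√74/148) = 2*I*√74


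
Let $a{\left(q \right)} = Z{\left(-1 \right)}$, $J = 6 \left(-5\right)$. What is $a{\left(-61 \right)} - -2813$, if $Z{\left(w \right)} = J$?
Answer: $2783$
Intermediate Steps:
$J = -30$
$Z{\left(w \right)} = -30$
$a{\left(q \right)} = -30$
$a{\left(-61 \right)} - -2813 = -30 - -2813 = -30 + 2813 = 2783$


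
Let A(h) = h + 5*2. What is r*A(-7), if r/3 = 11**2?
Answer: 1089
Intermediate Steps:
r = 363 (r = 3*11**2 = 3*121 = 363)
A(h) = 10 + h (A(h) = h + 10 = 10 + h)
r*A(-7) = 363*(10 - 7) = 363*3 = 1089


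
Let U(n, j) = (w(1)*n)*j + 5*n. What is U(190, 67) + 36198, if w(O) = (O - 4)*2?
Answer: -39232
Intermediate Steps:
w(O) = -8 + 2*O (w(O) = (-4 + O)*2 = -8 + 2*O)
U(n, j) = 5*n - 6*j*n (U(n, j) = ((-8 + 2*1)*n)*j + 5*n = ((-8 + 2)*n)*j + 5*n = (-6*n)*j + 5*n = -6*j*n + 5*n = 5*n - 6*j*n)
U(190, 67) + 36198 = 190*(5 - 6*67) + 36198 = 190*(5 - 402) + 36198 = 190*(-397) + 36198 = -75430 + 36198 = -39232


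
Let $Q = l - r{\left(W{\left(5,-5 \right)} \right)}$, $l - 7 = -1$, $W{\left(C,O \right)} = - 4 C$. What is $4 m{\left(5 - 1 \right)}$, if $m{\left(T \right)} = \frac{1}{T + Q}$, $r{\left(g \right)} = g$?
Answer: $\frac{2}{15} \approx 0.13333$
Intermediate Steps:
$l = 6$ ($l = 7 - 1 = 6$)
$Q = 26$ ($Q = 6 - \left(-4\right) 5 = 6 - -20 = 6 + 20 = 26$)
$m{\left(T \right)} = \frac{1}{26 + T}$ ($m{\left(T \right)} = \frac{1}{T + 26} = \frac{1}{26 + T}$)
$4 m{\left(5 - 1 \right)} = \frac{4}{26 + \left(5 - 1\right)} = \frac{4}{26 + 4} = \frac{4}{30} = 4 \cdot \frac{1}{30} = \frac{2}{15}$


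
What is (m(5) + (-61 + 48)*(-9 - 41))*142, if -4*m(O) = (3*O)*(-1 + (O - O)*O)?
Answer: 185665/2 ≈ 92833.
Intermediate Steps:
m(O) = 3*O/4 (m(O) = -3*O*(-1 + (O - O)*O)/4 = -3*O*(-1 + 0*O)/4 = -3*O*(-1 + 0)/4 = -3*O*(-1)/4 = -(-3)*O/4 = 3*O/4)
(m(5) + (-61 + 48)*(-9 - 41))*142 = ((¾)*5 + (-61 + 48)*(-9 - 41))*142 = (15/4 - 13*(-50))*142 = (15/4 + 650)*142 = (2615/4)*142 = 185665/2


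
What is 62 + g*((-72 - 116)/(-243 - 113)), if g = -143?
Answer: -1203/89 ≈ -13.517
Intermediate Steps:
62 + g*((-72 - 116)/(-243 - 113)) = 62 - 143*(-72 - 116)/(-243 - 113) = 62 - (-26884)/(-356) = 62 - (-26884)*(-1)/356 = 62 - 143*47/89 = 62 - 6721/89 = -1203/89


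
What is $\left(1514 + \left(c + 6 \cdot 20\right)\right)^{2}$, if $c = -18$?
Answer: $2611456$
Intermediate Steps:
$\left(1514 + \left(c + 6 \cdot 20\right)\right)^{2} = \left(1514 + \left(-18 + 6 \cdot 20\right)\right)^{2} = \left(1514 + \left(-18 + 120\right)\right)^{2} = \left(1514 + 102\right)^{2} = 1616^{2} = 2611456$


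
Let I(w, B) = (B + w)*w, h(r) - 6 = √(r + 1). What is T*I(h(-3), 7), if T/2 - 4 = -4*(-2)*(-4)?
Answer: -4256 - 1064*I*√2 ≈ -4256.0 - 1504.7*I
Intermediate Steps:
T = -56 (T = 8 + 2*(-4*(-2)*(-4)) = 8 + 2*(8*(-4)) = 8 + 2*(-32) = 8 - 64 = -56)
h(r) = 6 + √(1 + r) (h(r) = 6 + √(r + 1) = 6 + √(1 + r))
I(w, B) = w*(B + w)
T*I(h(-3), 7) = -56*(6 + √(1 - 3))*(7 + (6 + √(1 - 3))) = -56*(6 + √(-2))*(7 + (6 + √(-2))) = -56*(6 + I*√2)*(7 + (6 + I*√2)) = -56*(6 + I*√2)*(13 + I*√2)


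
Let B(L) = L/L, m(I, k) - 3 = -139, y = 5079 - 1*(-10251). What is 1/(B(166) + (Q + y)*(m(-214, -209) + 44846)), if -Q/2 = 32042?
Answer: -1/2179791339 ≈ -4.5876e-10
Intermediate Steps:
y = 15330 (y = 5079 + 10251 = 15330)
m(I, k) = -136 (m(I, k) = 3 - 139 = -136)
Q = -64084 (Q = -2*32042 = -64084)
B(L) = 1
1/(B(166) + (Q + y)*(m(-214, -209) + 44846)) = 1/(1 + (-64084 + 15330)*(-136 + 44846)) = 1/(1 - 48754*44710) = 1/(1 - 2179791340) = 1/(-2179791339) = -1/2179791339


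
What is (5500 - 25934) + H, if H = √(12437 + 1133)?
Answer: -20434 + √13570 ≈ -20318.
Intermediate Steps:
H = √13570 ≈ 116.49
(5500 - 25934) + H = (5500 - 25934) + √13570 = -20434 + √13570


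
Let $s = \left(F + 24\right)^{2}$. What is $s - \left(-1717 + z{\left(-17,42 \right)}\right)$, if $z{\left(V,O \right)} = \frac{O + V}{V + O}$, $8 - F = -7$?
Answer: $3237$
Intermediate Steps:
$F = 15$ ($F = 8 - -7 = 8 + 7 = 15$)
$s = 1521$ ($s = \left(15 + 24\right)^{2} = 39^{2} = 1521$)
$z{\left(V,O \right)} = 1$ ($z{\left(V,O \right)} = \frac{O + V}{O + V} = 1$)
$s - \left(-1717 + z{\left(-17,42 \right)}\right) = 1521 - \left(-1717 + 1\right) = 1521 - -1716 = 1521 + 1716 = 3237$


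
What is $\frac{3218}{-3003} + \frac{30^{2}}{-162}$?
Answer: $- \frac{59704}{9009} \approx -6.6272$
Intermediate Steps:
$\frac{3218}{-3003} + \frac{30^{2}}{-162} = 3218 \left(- \frac{1}{3003}\right) + 900 \left(- \frac{1}{162}\right) = - \frac{3218}{3003} - \frac{50}{9} = - \frac{59704}{9009}$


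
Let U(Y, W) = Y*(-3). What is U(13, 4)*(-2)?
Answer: 78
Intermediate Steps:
U(Y, W) = -3*Y
U(13, 4)*(-2) = -3*13*(-2) = -39*(-2) = 78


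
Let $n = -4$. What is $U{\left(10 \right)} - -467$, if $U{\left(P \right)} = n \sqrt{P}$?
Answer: $467 - 4 \sqrt{10} \approx 454.35$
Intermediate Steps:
$U{\left(P \right)} = - 4 \sqrt{P}$
$U{\left(10 \right)} - -467 = - 4 \sqrt{10} - -467 = - 4 \sqrt{10} + 467 = 467 - 4 \sqrt{10}$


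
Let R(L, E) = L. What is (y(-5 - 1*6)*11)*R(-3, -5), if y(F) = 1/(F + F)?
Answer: 3/2 ≈ 1.5000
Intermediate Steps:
y(F) = 1/(2*F)
(y(-5 - 1*6)*11)*R(-3, -5) = ((1/(2*(-5 - 1*6)))*11)*(-3) = ((1/(2*(-5 - 6)))*11)*(-3) = (((½)/(-11))*11)*(-3) = (((½)*(-1/11))*11)*(-3) = -1/22*11*(-3) = -½*(-3) = 3/2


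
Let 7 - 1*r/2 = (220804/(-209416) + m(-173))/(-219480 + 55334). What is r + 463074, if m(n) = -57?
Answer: 1989819596592717/4296849842 ≈ 4.6309e+5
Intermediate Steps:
r = 60152858409/4296849842 (r = 14 - 2*(220804/(-209416) - 57)/(-219480 + 55334) = 14 - 2*(220804*(-1/209416) - 57)/(-164146) = 14 - 2*(-55201/52354 - 57)*(-1)/164146 = 14 - (-3039379)*(-1)/(26177*164146) = 14 - 2*3039379/8593699684 = 14 - 3039379/4296849842 = 60152858409/4296849842 ≈ 13.999)
r + 463074 = 60152858409/4296849842 + 463074 = 1989819596592717/4296849842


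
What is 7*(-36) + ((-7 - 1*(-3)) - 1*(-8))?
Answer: -248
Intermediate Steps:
7*(-36) + ((-7 - 1*(-3)) - 1*(-8)) = -252 + ((-7 + 3) + 8) = -252 + (-4 + 8) = -252 + 4 = -248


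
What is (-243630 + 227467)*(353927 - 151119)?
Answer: -3277985704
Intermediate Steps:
(-243630 + 227467)*(353927 - 151119) = -16163*202808 = -3277985704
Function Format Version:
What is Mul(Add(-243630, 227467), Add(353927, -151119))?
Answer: -3277985704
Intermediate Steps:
Mul(Add(-243630, 227467), Add(353927, -151119)) = Mul(-16163, 202808) = -3277985704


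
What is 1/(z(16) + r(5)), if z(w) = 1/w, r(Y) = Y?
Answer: 16/81 ≈ 0.19753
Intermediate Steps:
z(w) = 1/w
1/(z(16) + r(5)) = 1/(1/16 + 5) = 1/(81/16) = 16/81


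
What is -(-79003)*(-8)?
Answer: -632024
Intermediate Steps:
-(-79003)*(-8) = -199*3176 = -632024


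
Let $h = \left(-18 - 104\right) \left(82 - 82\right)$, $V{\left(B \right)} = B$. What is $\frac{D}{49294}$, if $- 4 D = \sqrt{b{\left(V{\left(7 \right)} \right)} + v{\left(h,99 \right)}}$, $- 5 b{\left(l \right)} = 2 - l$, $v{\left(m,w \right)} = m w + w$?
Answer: $- \frac{5}{98588} \approx -5.0716 \cdot 10^{-5}$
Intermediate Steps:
$h = 0$ ($h = \left(-122\right) 0 = 0$)
$v{\left(m,w \right)} = w + m w$
$b{\left(l \right)} = - \frac{2}{5} + \frac{l}{5}$ ($b{\left(l \right)} = - \frac{2 - l}{5} = - \frac{2}{5} + \frac{l}{5}$)
$D = - \frac{5}{2}$ ($D = - \frac{\sqrt{\left(- \frac{2}{5} + \frac{1}{5} \cdot 7\right) + 99 \left(1 + 0\right)}}{4} = - \frac{\sqrt{\left(- \frac{2}{5} + \frac{7}{5}\right) + 99 \cdot 1}}{4} = - \frac{\sqrt{1 + 99}}{4} = - \frac{\sqrt{100}}{4} = \left(- \frac{1}{4}\right) 10 = - \frac{5}{2} \approx -2.5$)
$\frac{D}{49294} = - \frac{5}{2 \cdot 49294} = \left(- \frac{5}{2}\right) \frac{1}{49294} = - \frac{5}{98588}$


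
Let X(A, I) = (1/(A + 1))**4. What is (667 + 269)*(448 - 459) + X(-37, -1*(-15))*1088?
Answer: -270208207/26244 ≈ -10296.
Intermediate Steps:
X(A, I) = (1 + A)**(-4) (X(A, I) = (1/(1 + A))**4 = (1 + A)**(-4))
(667 + 269)*(448 - 459) + X(-37, -1*(-15))*1088 = (667 + 269)*(448 - 459) + 1088/(1 - 37)**4 = 936*(-11) + 1088/(-36)**4 = -10296 + (1/1679616)*1088 = -10296 + 17/26244 = -270208207/26244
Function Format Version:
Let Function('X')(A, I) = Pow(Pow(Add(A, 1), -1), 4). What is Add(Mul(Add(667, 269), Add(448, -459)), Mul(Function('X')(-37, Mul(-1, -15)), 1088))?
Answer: Rational(-270208207, 26244) ≈ -10296.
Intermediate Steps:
Function('X')(A, I) = Pow(Add(1, A), -4) (Function('X')(A, I) = Pow(Pow(Add(1, A), -1), 4) = Pow(Add(1, A), -4))
Add(Mul(Add(667, 269), Add(448, -459)), Mul(Function('X')(-37, Mul(-1, -15)), 1088)) = Add(Mul(Add(667, 269), Add(448, -459)), Mul(Pow(Add(1, -37), -4), 1088)) = Add(Mul(936, -11), Mul(Pow(-36, -4), 1088)) = Add(-10296, Mul(Rational(1, 1679616), 1088)) = Add(-10296, Rational(17, 26244)) = Rational(-270208207, 26244)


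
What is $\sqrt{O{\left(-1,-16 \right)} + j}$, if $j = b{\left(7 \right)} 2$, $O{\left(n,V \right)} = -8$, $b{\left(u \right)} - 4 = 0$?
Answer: $0$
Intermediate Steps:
$b{\left(u \right)} = 4$ ($b{\left(u \right)} = 4 + 0 = 4$)
$j = 8$ ($j = 4 \cdot 2 = 8$)
$\sqrt{O{\left(-1,-16 \right)} + j} = \sqrt{-8 + 8} = \sqrt{0} = 0$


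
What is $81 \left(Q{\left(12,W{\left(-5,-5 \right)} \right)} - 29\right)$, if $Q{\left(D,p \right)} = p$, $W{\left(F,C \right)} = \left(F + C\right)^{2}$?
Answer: $5751$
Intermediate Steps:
$W{\left(F,C \right)} = \left(C + F\right)^{2}$
$81 \left(Q{\left(12,W{\left(-5,-5 \right)} \right)} - 29\right) = 81 \left(\left(-5 - 5\right)^{2} - 29\right) = 81 \left(\left(-10\right)^{2} - 29\right) = 81 \left(100 - 29\right) = 81 \cdot 71 = 5751$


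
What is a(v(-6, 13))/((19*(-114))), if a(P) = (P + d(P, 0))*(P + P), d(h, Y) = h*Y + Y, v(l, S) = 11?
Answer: -121/1083 ≈ -0.11173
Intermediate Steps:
d(h, Y) = Y + Y*h (d(h, Y) = Y*h + Y = Y + Y*h)
a(P) = 2*P**2 (a(P) = (P + 0*(1 + P))*(P + P) = (P + 0)*(2*P) = P*(2*P) = 2*P**2)
a(v(-6, 13))/((19*(-114))) = (2*11**2)/((19*(-114))) = (2*121)/(-2166) = 242*(-1/2166) = -121/1083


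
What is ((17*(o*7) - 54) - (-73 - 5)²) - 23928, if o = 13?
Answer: -28519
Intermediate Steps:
((17*(o*7) - 54) - (-73 - 5)²) - 23928 = ((17*(13*7) - 54) - (-73 - 5)²) - 23928 = ((17*91 - 54) - 1*(-78)²) - 23928 = ((1547 - 54) - 1*6084) - 23928 = (1493 - 6084) - 23928 = -4591 - 23928 = -28519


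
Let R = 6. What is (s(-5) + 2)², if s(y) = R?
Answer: 64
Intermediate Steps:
s(y) = 6
(s(-5) + 2)² = (6 + 2)² = 8² = 64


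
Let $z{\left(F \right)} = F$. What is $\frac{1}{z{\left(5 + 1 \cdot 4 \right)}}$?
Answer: $\frac{1}{9} \approx 0.11111$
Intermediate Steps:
$\frac{1}{z{\left(5 + 1 \cdot 4 \right)}} = \frac{1}{5 + 1 \cdot 4} = \frac{1}{5 + 4} = \frac{1}{9}$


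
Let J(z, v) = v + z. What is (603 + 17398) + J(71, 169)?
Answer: 18241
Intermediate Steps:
(603 + 17398) + J(71, 169) = (603 + 17398) + (169 + 71) = 18001 + 240 = 18241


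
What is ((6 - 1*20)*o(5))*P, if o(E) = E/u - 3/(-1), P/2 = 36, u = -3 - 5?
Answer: -2394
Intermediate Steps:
u = -8
P = 72 (P = 2*36 = 72)
o(E) = 3 - E/8 (o(E) = E/(-8) - 3/(-1) = E*(-⅛) - 3*(-1) = -E/8 + 3 = 3 - E/8)
((6 - 1*20)*o(5))*P = ((6 - 1*20)*(3 - ⅛*5))*72 = ((6 - 20)*(3 - 5/8))*72 = -14*19/8*72 = -133/4*72 = -2394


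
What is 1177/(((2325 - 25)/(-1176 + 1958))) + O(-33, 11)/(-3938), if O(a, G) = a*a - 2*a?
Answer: 1789493/4475 ≈ 399.89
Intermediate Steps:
O(a, G) = a² - 2*a
1177/(((2325 - 25)/(-1176 + 1958))) + O(-33, 11)/(-3938) = 1177/(((2325 - 25)/(-1176 + 1958))) - 33*(-2 - 33)/(-3938) = 1177/((2300/782)) - 33*(-35)*(-1/3938) = 1177/((2300*(1/782))) + 1155*(-1/3938) = 1177/(50/17) - 105/358 = 1177*(17/50) - 105/358 = 20009/50 - 105/358 = 1789493/4475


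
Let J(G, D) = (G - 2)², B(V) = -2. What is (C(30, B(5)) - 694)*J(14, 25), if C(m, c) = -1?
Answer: -100080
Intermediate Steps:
J(G, D) = (-2 + G)²
(C(30, B(5)) - 694)*J(14, 25) = (-1 - 694)*(-2 + 14)² = -695*12² = -695*144 = -100080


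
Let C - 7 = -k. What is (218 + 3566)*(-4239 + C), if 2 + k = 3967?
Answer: -31017448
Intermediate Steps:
k = 3965 (k = -2 + 3967 = 3965)
C = -3958 (C = 7 - 1*3965 = 7 - 3965 = -3958)
(218 + 3566)*(-4239 + C) = (218 + 3566)*(-4239 - 3958) = 3784*(-8197) = -31017448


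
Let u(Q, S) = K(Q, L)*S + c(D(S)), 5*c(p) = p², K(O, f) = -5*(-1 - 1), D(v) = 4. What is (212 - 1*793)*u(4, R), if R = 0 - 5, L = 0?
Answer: 135954/5 ≈ 27191.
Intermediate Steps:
K(O, f) = 10 (K(O, f) = -5*(-2) = 10)
R = -5
c(p) = p²/5
u(Q, S) = 16/5 + 10*S (u(Q, S) = 10*S + (⅕)*4² = 10*S + (⅕)*16 = 10*S + 16/5 = 16/5 + 10*S)
(212 - 1*793)*u(4, R) = (212 - 1*793)*(16/5 + 10*(-5)) = (212 - 793)*(16/5 - 50) = -581*(-234/5) = 135954/5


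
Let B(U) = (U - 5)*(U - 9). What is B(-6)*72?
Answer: 11880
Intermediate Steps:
B(U) = (-9 + U)*(-5 + U) (B(U) = (-5 + U)*(-9 + U) = (-9 + U)*(-5 + U))
B(-6)*72 = (45 + (-6)² - 14*(-6))*72 = (45 + 36 + 84)*72 = 165*72 = 11880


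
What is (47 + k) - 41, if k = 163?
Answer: 169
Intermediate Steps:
(47 + k) - 41 = (47 + 163) - 41 = 210 - 41 = 169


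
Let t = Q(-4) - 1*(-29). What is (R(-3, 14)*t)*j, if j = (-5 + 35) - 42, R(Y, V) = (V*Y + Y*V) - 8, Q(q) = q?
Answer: 27600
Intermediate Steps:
R(Y, V) = -8 + 2*V*Y (R(Y, V) = (V*Y + V*Y) - 8 = 2*V*Y - 8 = -8 + 2*V*Y)
t = 25 (t = -4 - 1*(-29) = -4 + 29 = 25)
j = -12 (j = 30 - 42 = -12)
(R(-3, 14)*t)*j = ((-8 + 2*14*(-3))*25)*(-12) = ((-8 - 84)*25)*(-12) = -92*25*(-12) = -2300*(-12) = 27600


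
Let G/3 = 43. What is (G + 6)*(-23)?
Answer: -3105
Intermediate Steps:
G = 129 (G = 3*43 = 129)
(G + 6)*(-23) = (129 + 6)*(-23) = 135*(-23) = -3105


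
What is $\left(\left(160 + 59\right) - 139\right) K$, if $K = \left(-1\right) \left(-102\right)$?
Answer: $8160$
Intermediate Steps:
$K = 102$
$\left(\left(160 + 59\right) - 139\right) K = \left(\left(160 + 59\right) - 139\right) 102 = \left(219 - 139\right) 102 = 80 \cdot 102 = 8160$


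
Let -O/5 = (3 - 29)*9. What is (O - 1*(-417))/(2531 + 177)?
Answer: 1587/2708 ≈ 0.58604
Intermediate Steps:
O = 1170 (O = -5*(3 - 29)*9 = -(-130)*9 = -5*(-234) = 1170)
(O - 1*(-417))/(2531 + 177) = (1170 - 1*(-417))/(2531 + 177) = (1170 + 417)/2708 = 1587*(1/2708) = 1587/2708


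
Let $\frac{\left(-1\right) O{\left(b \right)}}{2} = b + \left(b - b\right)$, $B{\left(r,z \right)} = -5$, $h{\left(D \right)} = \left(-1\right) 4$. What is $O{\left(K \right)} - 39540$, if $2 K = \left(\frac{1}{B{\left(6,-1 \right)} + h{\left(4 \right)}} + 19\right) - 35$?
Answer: $- \frac{355715}{9} \approx -39524.0$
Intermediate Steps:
$h{\left(D \right)} = -4$
$K = - \frac{145}{18}$ ($K = \frac{\left(\frac{1}{-5 - 4} + 19\right) - 35}{2} = \frac{\left(\frac{1}{-9} + 19\right) - 35}{2} = \frac{\left(- \frac{1}{9} + 19\right) - 35}{2} = \frac{\frac{170}{9} - 35}{2} = \frac{1}{2} \left(- \frac{145}{9}\right) = - \frac{145}{18} \approx -8.0556$)
$O{\left(b \right)} = - 2 b$ ($O{\left(b \right)} = - 2 \left(b + \left(b - b\right)\right) = - 2 \left(b + 0\right) = - 2 b$)
$O{\left(K \right)} - 39540 = \left(-2\right) \left(- \frac{145}{18}\right) - 39540 = \frac{145}{9} - 39540 = - \frac{355715}{9}$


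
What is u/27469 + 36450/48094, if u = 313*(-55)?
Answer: 86653420/660547043 ≈ 0.13118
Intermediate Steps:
u = -17215
u/27469 + 36450/48094 = -17215/27469 + 36450/48094 = -17215*1/27469 + 36450*(1/48094) = -17215/27469 + 18225/24047 = 86653420/660547043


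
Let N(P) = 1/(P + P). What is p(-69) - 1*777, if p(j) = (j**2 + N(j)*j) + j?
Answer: 7831/2 ≈ 3915.5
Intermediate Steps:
N(P) = 1/(2*P)
p(j) = 1/2 + j + j**2 (p(j) = (j**2 + (1/(2*j))*j) + j = (j**2 + 1/2) + j = (1/2 + j**2) + j = 1/2 + j + j**2)
p(-69) - 1*777 = (1/2 - 69 + (-69)**2) - 1*777 = (1/2 - 69 + 4761) - 777 = 9385/2 - 777 = 7831/2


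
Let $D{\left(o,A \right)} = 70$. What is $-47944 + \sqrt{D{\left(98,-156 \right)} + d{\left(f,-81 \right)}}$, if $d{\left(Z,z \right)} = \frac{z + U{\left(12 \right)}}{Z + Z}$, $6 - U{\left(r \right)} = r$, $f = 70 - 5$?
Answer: $-47944 + \frac{\sqrt{1171690}}{130} \approx -47936.0$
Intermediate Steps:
$f = 65$
$U{\left(r \right)} = 6 - r$
$d{\left(Z,z \right)} = \frac{-6 + z}{2 Z}$ ($d{\left(Z,z \right)} = \frac{z + \left(6 - 12\right)}{Z + Z} = \frac{z + \left(6 - 12\right)}{2 Z} = \left(z - 6\right) \frac{1}{2 Z} = \left(-6 + z\right) \frac{1}{2 Z} = \frac{-6 + z}{2 Z}$)
$-47944 + \sqrt{D{\left(98,-156 \right)} + d{\left(f,-81 \right)}} = -47944 + \sqrt{70 + \frac{-6 - 81}{2 \cdot 65}} = -47944 + \sqrt{70 + \frac{1}{2} \cdot \frac{1}{65} \left(-87\right)} = -47944 + \sqrt{70 - \frac{87}{130}} = -47944 + \sqrt{\frac{9013}{130}} = -47944 + \frac{\sqrt{1171690}}{130}$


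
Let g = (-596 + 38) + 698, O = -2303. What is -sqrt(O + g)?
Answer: -I*sqrt(2163) ≈ -46.508*I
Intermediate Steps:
g = 140 (g = -558 + 698 = 140)
-sqrt(O + g) = -sqrt(-2303 + 140) = -sqrt(-2163) = -I*sqrt(2163)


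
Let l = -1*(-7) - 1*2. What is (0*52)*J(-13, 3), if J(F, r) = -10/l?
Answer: 0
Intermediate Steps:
l = 5 (l = 7 - 2 = 5)
J(F, r) = -2 (J(F, r) = -10/5 = -10*⅕ = -2)
(0*52)*J(-13, 3) = (0*52)*(-2) = 0*(-2) = 0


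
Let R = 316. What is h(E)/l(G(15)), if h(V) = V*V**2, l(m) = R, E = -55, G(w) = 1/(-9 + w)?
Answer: -166375/316 ≈ -526.50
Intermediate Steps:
l(m) = 316
h(V) = V**3
h(E)/l(G(15)) = (-55)**3/316 = -166375*1/316 = -166375/316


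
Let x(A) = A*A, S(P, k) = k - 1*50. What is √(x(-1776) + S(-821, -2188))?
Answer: √3151938 ≈ 1775.4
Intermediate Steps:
S(P, k) = -50 + k (S(P, k) = k - 50 = -50 + k)
x(A) = A²
√(x(-1776) + S(-821, -2188)) = √((-1776)² + (-50 - 2188)) = √(3154176 - 2238) = √3151938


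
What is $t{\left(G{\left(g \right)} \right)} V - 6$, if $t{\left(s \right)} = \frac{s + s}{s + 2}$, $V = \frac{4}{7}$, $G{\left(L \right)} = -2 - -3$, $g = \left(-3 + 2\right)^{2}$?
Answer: $- \frac{118}{21} \approx -5.619$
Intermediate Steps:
$g = 1$ ($g = \left(-1\right)^{2} = 1$)
$G{\left(L \right)} = 1$ ($G{\left(L \right)} = -2 + 3 = 1$)
$V = \frac{4}{7}$ ($V = 4 \cdot \frac{1}{7} = \frac{4}{7} \approx 0.57143$)
$t{\left(s \right)} = \frac{2 s}{2 + s}$
$t{\left(G{\left(g \right)} \right)} V - 6 = 2 \cdot 1 \frac{1}{2 + 1} \cdot \frac{4}{7} - 6 = 2 \cdot 1 \cdot \frac{1}{3} \cdot \frac{4}{7} - 6 = \frac{2}{3} \cdot \frac{4}{7} - 6 = \frac{8}{21} - 6 = - \frac{118}{21}$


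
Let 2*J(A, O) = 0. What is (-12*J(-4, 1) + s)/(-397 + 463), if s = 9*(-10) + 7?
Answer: -83/66 ≈ -1.2576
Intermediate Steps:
J(A, O) = 0 (J(A, O) = (1/2)*0 = 0)
s = -83 (s = -90 + 7 = -83)
(-12*J(-4, 1) + s)/(-397 + 463) = (-12*0 - 83)/(-397 + 463) = (0 - 83)/66 = -83*1/66 = -83/66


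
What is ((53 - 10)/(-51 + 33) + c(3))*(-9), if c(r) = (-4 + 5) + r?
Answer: -29/2 ≈ -14.500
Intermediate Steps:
c(r) = 1 + r
((53 - 10)/(-51 + 33) + c(3))*(-9) = ((53 - 10)/(-51 + 33) + (1 + 3))*(-9) = (43/(-18) + 4)*(-9) = (43*(-1/18) + 4)*(-9) = (-43/18 + 4)*(-9) = (29/18)*(-9) = -29/2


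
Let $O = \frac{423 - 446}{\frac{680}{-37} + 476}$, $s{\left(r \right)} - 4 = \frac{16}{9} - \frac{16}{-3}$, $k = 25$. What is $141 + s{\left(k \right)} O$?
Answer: $\frac{5350402}{38097} \approx 140.44$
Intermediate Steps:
$s{\left(r \right)} = \frac{100}{9}$ ($s{\left(r \right)} = 4 + \left(\frac{16}{9} - \frac{16}{-3}\right) = 4 + \left(16 \cdot \frac{1}{9} - - \frac{16}{3}\right) = 4 + \left(\frac{16}{9} + \frac{16}{3}\right) = 4 + \frac{64}{9} = \frac{100}{9}$)
$O = - \frac{851}{16932}$ ($O = - \frac{23}{680 \left(- \frac{1}{37}\right) + 476} = - \frac{23}{- \frac{680}{37} + 476} = - \frac{23}{\frac{16932}{37}} = \left(-23\right) \frac{37}{16932} = - \frac{851}{16932} \approx -0.05026$)
$141 + s{\left(k \right)} O = 141 + \frac{100}{9} \left(- \frac{851}{16932}\right) = 141 - \frac{21275}{38097} = \frac{5350402}{38097}$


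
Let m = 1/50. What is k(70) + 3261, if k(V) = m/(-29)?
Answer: 4728449/1450 ≈ 3261.0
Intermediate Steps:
m = 1/50 (m = 1*(1/50) = 1/50 ≈ 0.020000)
k(V) = -1/1450 (k(V) = (1/50)/(-29) = (1/50)*(-1/29) = -1/1450)
k(70) + 3261 = -1/1450 + 3261 = 4728449/1450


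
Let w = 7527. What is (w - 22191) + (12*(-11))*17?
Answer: -16908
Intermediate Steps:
(w - 22191) + (12*(-11))*17 = (7527 - 22191) + (12*(-11))*17 = -14664 - 132*17 = -14664 - 2244 = -16908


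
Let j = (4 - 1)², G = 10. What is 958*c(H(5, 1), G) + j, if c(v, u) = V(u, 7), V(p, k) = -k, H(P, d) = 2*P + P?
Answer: -6697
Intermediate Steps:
H(P, d) = 3*P
j = 9 (j = 3² = 9)
c(v, u) = -7 (c(v, u) = -1*7 = -7)
958*c(H(5, 1), G) + j = 958*(-7) + 9 = -6706 + 9 = -6697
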